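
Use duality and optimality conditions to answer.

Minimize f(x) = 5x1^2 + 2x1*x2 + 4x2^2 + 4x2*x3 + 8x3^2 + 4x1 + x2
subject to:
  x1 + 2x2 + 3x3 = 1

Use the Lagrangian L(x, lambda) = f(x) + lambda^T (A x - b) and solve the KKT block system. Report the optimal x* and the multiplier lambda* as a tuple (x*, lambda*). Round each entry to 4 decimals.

Form the Lagrangian:
  L(x, lambda) = (1/2) x^T Q x + c^T x + lambda^T (A x - b)
Stationarity (grad_x L = 0): Q x + c + A^T lambda = 0.
Primal feasibility: A x = b.

This gives the KKT block system:
  [ Q   A^T ] [ x     ]   [-c ]
  [ A    0  ] [ lambda ] = [ b ]

Solving the linear system:
  x*      = (-0.2763, 0.2443, 0.2626)
  lambda* = (-1.726)
  f(x*)   = 0.4326

x* = (-0.2763, 0.2443, 0.2626), lambda* = (-1.726)


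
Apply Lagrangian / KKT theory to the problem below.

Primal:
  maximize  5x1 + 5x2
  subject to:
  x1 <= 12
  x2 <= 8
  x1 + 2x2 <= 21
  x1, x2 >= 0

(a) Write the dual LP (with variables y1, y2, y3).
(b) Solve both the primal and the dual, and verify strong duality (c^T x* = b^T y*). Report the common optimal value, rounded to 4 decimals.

The standard primal-dual pair for 'max c^T x s.t. A x <= b, x >= 0' is:
  Dual:  min b^T y  s.t.  A^T y >= c,  y >= 0.

So the dual LP is:
  minimize  12y1 + 8y2 + 21y3
  subject to:
    y1 + y3 >= 5
    y2 + 2y3 >= 5
    y1, y2, y3 >= 0

Solving the primal: x* = (12, 4.5).
  primal value c^T x* = 82.5.
Solving the dual: y* = (2.5, 0, 2.5).
  dual value b^T y* = 82.5.
Strong duality: c^T x* = b^T y*. Confirmed.

82.5


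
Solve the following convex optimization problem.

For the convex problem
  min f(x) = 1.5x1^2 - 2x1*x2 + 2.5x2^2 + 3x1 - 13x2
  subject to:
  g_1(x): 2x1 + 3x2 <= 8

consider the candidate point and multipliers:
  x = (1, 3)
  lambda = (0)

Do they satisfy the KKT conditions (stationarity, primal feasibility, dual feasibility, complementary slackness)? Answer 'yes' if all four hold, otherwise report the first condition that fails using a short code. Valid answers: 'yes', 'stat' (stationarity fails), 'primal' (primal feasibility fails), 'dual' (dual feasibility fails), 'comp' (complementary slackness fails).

Gradient of f: grad f(x) = Q x + c = (0, 0)
Constraint values g_i(x) = a_i^T x - b_i:
  g_1((1, 3)) = 3
Stationarity residual: grad f(x) + sum_i lambda_i a_i = (0, 0)
  -> stationarity OK
Primal feasibility (all g_i <= 0): FAILS
Dual feasibility (all lambda_i >= 0): OK
Complementary slackness (lambda_i * g_i(x) = 0 for all i): OK

Verdict: the first failing condition is primal_feasibility -> primal.

primal


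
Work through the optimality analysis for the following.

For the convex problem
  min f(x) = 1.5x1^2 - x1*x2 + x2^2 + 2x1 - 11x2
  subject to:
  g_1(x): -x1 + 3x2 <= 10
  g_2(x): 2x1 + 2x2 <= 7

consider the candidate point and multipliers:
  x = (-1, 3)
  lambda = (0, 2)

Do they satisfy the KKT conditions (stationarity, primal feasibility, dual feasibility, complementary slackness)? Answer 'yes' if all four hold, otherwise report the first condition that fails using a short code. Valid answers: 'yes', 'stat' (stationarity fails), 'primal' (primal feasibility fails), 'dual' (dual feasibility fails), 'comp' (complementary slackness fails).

Gradient of f: grad f(x) = Q x + c = (-4, -4)
Constraint values g_i(x) = a_i^T x - b_i:
  g_1((-1, 3)) = 0
  g_2((-1, 3)) = -3
Stationarity residual: grad f(x) + sum_i lambda_i a_i = (0, 0)
  -> stationarity OK
Primal feasibility (all g_i <= 0): OK
Dual feasibility (all lambda_i >= 0): OK
Complementary slackness (lambda_i * g_i(x) = 0 for all i): FAILS

Verdict: the first failing condition is complementary_slackness -> comp.

comp


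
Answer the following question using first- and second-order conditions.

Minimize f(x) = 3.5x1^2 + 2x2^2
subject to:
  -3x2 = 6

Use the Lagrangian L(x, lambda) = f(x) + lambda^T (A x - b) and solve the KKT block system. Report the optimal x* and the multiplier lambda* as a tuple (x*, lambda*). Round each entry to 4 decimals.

Form the Lagrangian:
  L(x, lambda) = (1/2) x^T Q x + c^T x + lambda^T (A x - b)
Stationarity (grad_x L = 0): Q x + c + A^T lambda = 0.
Primal feasibility: A x = b.

This gives the KKT block system:
  [ Q   A^T ] [ x     ]   [-c ]
  [ A    0  ] [ lambda ] = [ b ]

Solving the linear system:
  x*      = (0, -2)
  lambda* = (-2.6667)
  f(x*)   = 8

x* = (0, -2), lambda* = (-2.6667)


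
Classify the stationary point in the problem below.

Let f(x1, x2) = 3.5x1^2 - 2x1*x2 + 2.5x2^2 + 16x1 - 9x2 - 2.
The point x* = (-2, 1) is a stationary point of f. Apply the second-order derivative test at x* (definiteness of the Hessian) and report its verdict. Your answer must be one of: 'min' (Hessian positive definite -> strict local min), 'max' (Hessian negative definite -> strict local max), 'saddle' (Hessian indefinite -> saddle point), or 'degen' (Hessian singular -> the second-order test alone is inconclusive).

Compute the Hessian H = grad^2 f:
  H = [[7, -2], [-2, 5]]
Verify stationarity: grad f(x*) = H x* + g = (0, 0).
Eigenvalues of H: 3.7639, 8.2361.
Both eigenvalues > 0, so H is positive definite -> x* is a strict local min.

min


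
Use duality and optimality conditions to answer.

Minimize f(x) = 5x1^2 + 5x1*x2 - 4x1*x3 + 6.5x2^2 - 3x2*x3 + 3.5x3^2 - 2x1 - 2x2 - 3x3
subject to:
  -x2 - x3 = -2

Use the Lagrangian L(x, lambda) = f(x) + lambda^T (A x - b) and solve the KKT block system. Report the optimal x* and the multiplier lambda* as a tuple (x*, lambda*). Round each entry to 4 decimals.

Form the Lagrangian:
  L(x, lambda) = (1/2) x^T Q x + c^T x + lambda^T (A x - b)
Stationarity (grad_x L = 0): Q x + c + A^T lambda = 0.
Primal feasibility: A x = b.

This gives the KKT block system:
  [ Q   A^T ] [ x     ]   [-c ]
  [ A    0  ] [ lambda ] = [ b ]

Solving the linear system:
  x*      = (0.4972, 0.5587, 1.4413)
  lambda* = (3.4246)
  f(x*)   = 0.2067

x* = (0.4972, 0.5587, 1.4413), lambda* = (3.4246)


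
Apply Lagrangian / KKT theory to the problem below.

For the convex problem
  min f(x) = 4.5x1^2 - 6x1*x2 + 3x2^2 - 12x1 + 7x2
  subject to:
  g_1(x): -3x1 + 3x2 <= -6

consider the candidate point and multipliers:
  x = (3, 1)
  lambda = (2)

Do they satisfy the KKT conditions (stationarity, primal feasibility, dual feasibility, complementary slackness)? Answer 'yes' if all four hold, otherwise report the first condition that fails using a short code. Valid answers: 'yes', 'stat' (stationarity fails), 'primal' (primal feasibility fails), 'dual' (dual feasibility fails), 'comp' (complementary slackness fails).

Gradient of f: grad f(x) = Q x + c = (9, -5)
Constraint values g_i(x) = a_i^T x - b_i:
  g_1((3, 1)) = 0
Stationarity residual: grad f(x) + sum_i lambda_i a_i = (3, 1)
  -> stationarity FAILS
Primal feasibility (all g_i <= 0): OK
Dual feasibility (all lambda_i >= 0): OK
Complementary slackness (lambda_i * g_i(x) = 0 for all i): OK

Verdict: the first failing condition is stationarity -> stat.

stat


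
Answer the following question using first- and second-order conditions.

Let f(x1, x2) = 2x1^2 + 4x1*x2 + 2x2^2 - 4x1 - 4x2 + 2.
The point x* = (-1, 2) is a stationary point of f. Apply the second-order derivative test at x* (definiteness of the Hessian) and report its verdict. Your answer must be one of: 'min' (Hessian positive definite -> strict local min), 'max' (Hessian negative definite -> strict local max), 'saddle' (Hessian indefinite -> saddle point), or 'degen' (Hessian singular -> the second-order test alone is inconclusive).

Compute the Hessian H = grad^2 f:
  H = [[4, 4], [4, 4]]
Verify stationarity: grad f(x*) = H x* + g = (0, 0).
Eigenvalues of H: 0, 8.
H has a zero eigenvalue (singular; positive semidefinite but not definite), so H is neither positive definite, negative definite, nor indefinite. The second-order test alone is inconclusive -> degen.
(Indeed, f is constant along the null direction of H through x*, so x* is not a strict local extremum.)

degen


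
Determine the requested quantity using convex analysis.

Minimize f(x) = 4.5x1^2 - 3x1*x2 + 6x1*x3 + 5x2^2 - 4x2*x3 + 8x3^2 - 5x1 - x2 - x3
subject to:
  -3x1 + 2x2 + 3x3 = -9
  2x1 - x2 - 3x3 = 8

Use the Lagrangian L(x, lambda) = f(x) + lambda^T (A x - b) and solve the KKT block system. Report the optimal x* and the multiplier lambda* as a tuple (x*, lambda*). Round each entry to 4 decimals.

Form the Lagrangian:
  L(x, lambda) = (1/2) x^T Q x + c^T x + lambda^T (A x - b)
Stationarity (grad_x L = 0): Q x + c + A^T lambda = 0.
Primal feasibility: A x = b.

This gives the KKT block system:
  [ Q   A^T ] [ x     ]   [-c ]
  [ A    0  ] [ lambda ] = [ b ]

Solving the linear system:
  x*      = (1.8069, 0.8069, -1.731)
  lambda* = (-15.6, -22.6276)
  f(x*)   = 16.2552

x* = (1.8069, 0.8069, -1.731), lambda* = (-15.6, -22.6276)


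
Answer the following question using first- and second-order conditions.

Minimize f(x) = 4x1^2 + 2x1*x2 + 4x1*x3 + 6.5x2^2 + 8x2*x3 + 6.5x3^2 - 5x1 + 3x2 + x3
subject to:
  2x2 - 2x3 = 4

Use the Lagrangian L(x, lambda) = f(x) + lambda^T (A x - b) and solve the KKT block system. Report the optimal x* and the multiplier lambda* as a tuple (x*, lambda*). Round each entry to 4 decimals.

Form the Lagrangian:
  L(x, lambda) = (1/2) x^T Q x + c^T x + lambda^T (A x - b)
Stationarity (grad_x L = 0): Q x + c + A^T lambda = 0.
Primal feasibility: A x = b.

This gives the KKT block system:
  [ Q   A^T ] [ x     ]   [-c ]
  [ A    0  ] [ lambda ] = [ b ]

Solving the linear system:
  x*      = (1.06, 0.7533, -1.2467)
  lambda* = (-2.47)
  f(x*)   = 2.7967

x* = (1.06, 0.7533, -1.2467), lambda* = (-2.47)


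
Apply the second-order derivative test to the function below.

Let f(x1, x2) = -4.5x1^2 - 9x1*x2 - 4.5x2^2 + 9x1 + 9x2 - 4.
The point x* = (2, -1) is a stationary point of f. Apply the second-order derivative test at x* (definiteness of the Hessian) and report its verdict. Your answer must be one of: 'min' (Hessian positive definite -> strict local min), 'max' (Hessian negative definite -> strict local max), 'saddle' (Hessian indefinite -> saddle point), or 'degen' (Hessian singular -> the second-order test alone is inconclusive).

Compute the Hessian H = grad^2 f:
  H = [[-9, -9], [-9, -9]]
Verify stationarity: grad f(x*) = H x* + g = (0, 0).
Eigenvalues of H: -18, 0.
H has a zero eigenvalue (singular; negative semidefinite but not definite), so H is neither positive definite, negative definite, nor indefinite. The second-order test alone is inconclusive -> degen.
(Indeed, f is constant along the null direction of H through x*, so x* is not a strict local extremum.)

degen


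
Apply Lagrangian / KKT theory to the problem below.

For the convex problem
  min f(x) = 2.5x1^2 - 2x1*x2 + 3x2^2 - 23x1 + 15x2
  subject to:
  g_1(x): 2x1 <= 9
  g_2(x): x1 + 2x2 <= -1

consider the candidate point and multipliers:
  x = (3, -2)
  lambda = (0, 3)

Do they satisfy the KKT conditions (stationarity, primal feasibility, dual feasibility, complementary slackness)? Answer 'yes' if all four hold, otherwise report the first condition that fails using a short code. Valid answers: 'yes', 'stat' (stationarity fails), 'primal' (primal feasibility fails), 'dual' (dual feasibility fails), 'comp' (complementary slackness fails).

Gradient of f: grad f(x) = Q x + c = (-4, -3)
Constraint values g_i(x) = a_i^T x - b_i:
  g_1((3, -2)) = -3
  g_2((3, -2)) = 0
Stationarity residual: grad f(x) + sum_i lambda_i a_i = (-1, 3)
  -> stationarity FAILS
Primal feasibility (all g_i <= 0): OK
Dual feasibility (all lambda_i >= 0): OK
Complementary slackness (lambda_i * g_i(x) = 0 for all i): OK

Verdict: the first failing condition is stationarity -> stat.

stat


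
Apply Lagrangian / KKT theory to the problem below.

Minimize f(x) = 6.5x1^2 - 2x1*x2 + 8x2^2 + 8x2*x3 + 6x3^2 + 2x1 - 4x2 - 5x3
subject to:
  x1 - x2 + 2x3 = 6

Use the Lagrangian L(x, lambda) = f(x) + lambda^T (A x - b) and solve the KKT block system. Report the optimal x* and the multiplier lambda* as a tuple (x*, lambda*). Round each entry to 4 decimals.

Form the Lagrangian:
  L(x, lambda) = (1/2) x^T Q x + c^T x + lambda^T (A x - b)
Stationarity (grad_x L = 0): Q x + c + A^T lambda = 0.
Primal feasibility: A x = b.

This gives the KKT block system:
  [ Q   A^T ] [ x     ]   [-c ]
  [ A    0  ] [ lambda ] = [ b ]

Solving the linear system:
  x*      = (0.1282, -1.2721, 2.2999)
  lambda* = (-6.2108)
  f(x*)   = 15.5552

x* = (0.1282, -1.2721, 2.2999), lambda* = (-6.2108)


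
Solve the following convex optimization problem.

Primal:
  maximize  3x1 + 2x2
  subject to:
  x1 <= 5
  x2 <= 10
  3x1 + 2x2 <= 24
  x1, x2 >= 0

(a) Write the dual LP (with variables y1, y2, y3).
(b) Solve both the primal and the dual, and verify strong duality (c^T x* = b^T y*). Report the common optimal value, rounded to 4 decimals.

The standard primal-dual pair for 'max c^T x s.t. A x <= b, x >= 0' is:
  Dual:  min b^T y  s.t.  A^T y >= c,  y >= 0.

So the dual LP is:
  minimize  5y1 + 10y2 + 24y3
  subject to:
    y1 + 3y3 >= 3
    y2 + 2y3 >= 2
    y1, y2, y3 >= 0

Solving the primal: x* = (1.3333, 10).
  primal value c^T x* = 24.
Solving the dual: y* = (0, 0, 1).
  dual value b^T y* = 24.
Strong duality: c^T x* = b^T y*. Confirmed.

24


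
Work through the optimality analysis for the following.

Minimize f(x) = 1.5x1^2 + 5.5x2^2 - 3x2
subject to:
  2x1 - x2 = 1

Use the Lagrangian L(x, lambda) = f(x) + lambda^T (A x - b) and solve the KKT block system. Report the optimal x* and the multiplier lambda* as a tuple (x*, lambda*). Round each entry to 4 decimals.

Form the Lagrangian:
  L(x, lambda) = (1/2) x^T Q x + c^T x + lambda^T (A x - b)
Stationarity (grad_x L = 0): Q x + c + A^T lambda = 0.
Primal feasibility: A x = b.

This gives the KKT block system:
  [ Q   A^T ] [ x     ]   [-c ]
  [ A    0  ] [ lambda ] = [ b ]

Solving the linear system:
  x*      = (0.5957, 0.1915)
  lambda* = (-0.8936)
  f(x*)   = 0.1596

x* = (0.5957, 0.1915), lambda* = (-0.8936)


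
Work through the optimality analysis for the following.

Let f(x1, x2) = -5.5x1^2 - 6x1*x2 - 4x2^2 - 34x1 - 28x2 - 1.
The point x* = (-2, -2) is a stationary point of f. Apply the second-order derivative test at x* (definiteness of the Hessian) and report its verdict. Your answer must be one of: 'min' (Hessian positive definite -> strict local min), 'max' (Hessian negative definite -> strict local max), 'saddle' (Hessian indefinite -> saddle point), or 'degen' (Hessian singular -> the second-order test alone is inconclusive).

Compute the Hessian H = grad^2 f:
  H = [[-11, -6], [-6, -8]]
Verify stationarity: grad f(x*) = H x* + g = (0, 0).
Eigenvalues of H: -15.6847, -3.3153.
Both eigenvalues < 0, so H is negative definite -> x* is a strict local max.

max


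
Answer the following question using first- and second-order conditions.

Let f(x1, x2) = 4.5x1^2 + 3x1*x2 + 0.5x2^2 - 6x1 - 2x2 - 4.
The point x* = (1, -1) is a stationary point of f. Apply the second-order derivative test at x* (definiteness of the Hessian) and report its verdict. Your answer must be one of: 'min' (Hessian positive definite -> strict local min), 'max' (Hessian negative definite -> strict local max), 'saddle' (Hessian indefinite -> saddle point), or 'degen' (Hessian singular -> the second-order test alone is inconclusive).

Compute the Hessian H = grad^2 f:
  H = [[9, 3], [3, 1]]
Verify stationarity: grad f(x*) = H x* + g = (0, 0).
Eigenvalues of H: 0, 10.
H has a zero eigenvalue (singular; positive semidefinite but not definite), so H is neither positive definite, negative definite, nor indefinite. The second-order test alone is inconclusive -> degen.
(Indeed, f is constant along the null direction of H through x*, so x* is not a strict local extremum.)

degen


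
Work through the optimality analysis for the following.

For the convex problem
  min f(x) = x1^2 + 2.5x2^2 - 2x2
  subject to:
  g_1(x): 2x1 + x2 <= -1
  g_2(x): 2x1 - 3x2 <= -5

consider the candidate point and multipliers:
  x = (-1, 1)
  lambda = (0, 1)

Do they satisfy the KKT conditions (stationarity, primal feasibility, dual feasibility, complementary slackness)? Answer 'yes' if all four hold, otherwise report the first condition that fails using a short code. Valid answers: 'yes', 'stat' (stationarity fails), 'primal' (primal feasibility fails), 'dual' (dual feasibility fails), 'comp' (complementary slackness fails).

Gradient of f: grad f(x) = Q x + c = (-2, 3)
Constraint values g_i(x) = a_i^T x - b_i:
  g_1((-1, 1)) = 0
  g_2((-1, 1)) = 0
Stationarity residual: grad f(x) + sum_i lambda_i a_i = (0, 0)
  -> stationarity OK
Primal feasibility (all g_i <= 0): OK
Dual feasibility (all lambda_i >= 0): OK
Complementary slackness (lambda_i * g_i(x) = 0 for all i): OK

Verdict: yes, KKT holds.

yes


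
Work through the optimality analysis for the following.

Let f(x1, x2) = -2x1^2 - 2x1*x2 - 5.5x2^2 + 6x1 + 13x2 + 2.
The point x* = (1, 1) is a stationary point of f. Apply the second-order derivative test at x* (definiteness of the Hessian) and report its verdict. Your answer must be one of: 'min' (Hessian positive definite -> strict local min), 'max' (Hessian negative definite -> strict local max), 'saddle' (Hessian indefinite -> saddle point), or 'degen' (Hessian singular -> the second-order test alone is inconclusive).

Compute the Hessian H = grad^2 f:
  H = [[-4, -2], [-2, -11]]
Verify stationarity: grad f(x*) = H x* + g = (0, 0).
Eigenvalues of H: -11.5311, -3.4689.
Both eigenvalues < 0, so H is negative definite -> x* is a strict local max.

max


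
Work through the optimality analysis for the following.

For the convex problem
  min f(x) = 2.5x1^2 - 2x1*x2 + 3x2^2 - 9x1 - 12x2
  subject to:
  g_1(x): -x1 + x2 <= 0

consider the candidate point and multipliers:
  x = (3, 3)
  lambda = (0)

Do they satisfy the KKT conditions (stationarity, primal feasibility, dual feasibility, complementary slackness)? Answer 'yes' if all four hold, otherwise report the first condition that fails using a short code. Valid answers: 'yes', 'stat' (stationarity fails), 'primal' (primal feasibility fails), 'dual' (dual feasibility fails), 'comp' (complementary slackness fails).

Gradient of f: grad f(x) = Q x + c = (0, 0)
Constraint values g_i(x) = a_i^T x - b_i:
  g_1((3, 3)) = 0
Stationarity residual: grad f(x) + sum_i lambda_i a_i = (0, 0)
  -> stationarity OK
Primal feasibility (all g_i <= 0): OK
Dual feasibility (all lambda_i >= 0): OK
Complementary slackness (lambda_i * g_i(x) = 0 for all i): OK

Verdict: yes, KKT holds.

yes


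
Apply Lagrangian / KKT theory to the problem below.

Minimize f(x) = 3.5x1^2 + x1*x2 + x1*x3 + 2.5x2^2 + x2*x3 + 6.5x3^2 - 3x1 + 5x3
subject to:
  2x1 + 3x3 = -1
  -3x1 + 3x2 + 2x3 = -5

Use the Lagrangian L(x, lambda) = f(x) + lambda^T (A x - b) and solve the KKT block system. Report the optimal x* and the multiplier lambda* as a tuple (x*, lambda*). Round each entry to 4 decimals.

Form the Lagrangian:
  L(x, lambda) = (1/2) x^T Q x + c^T x + lambda^T (A x - b)
Stationarity (grad_x L = 0): Q x + c + A^T lambda = 0.
Primal feasibility: A x = b.

This gives the KKT block system:
  [ Q   A^T ] [ x     ]   [-c ]
  [ A    0  ] [ lambda ] = [ b ]

Solving the linear system:
  x*      = (0.6643, -0.4849, -0.7762)
  lambda* = (1.0735, 0.8454)
  f(x*)   = -0.2868

x* = (0.6643, -0.4849, -0.7762), lambda* = (1.0735, 0.8454)


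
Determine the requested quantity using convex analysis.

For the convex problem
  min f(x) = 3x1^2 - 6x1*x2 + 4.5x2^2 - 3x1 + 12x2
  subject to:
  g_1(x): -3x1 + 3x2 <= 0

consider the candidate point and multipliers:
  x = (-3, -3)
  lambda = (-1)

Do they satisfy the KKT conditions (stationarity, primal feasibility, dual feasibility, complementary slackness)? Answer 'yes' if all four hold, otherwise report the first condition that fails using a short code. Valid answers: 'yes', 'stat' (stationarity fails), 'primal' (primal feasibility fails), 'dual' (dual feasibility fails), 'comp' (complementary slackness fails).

Gradient of f: grad f(x) = Q x + c = (-3, 3)
Constraint values g_i(x) = a_i^T x - b_i:
  g_1((-3, -3)) = 0
Stationarity residual: grad f(x) + sum_i lambda_i a_i = (0, 0)
  -> stationarity OK
Primal feasibility (all g_i <= 0): OK
Dual feasibility (all lambda_i >= 0): FAILS
Complementary slackness (lambda_i * g_i(x) = 0 for all i): OK

Verdict: the first failing condition is dual_feasibility -> dual.

dual


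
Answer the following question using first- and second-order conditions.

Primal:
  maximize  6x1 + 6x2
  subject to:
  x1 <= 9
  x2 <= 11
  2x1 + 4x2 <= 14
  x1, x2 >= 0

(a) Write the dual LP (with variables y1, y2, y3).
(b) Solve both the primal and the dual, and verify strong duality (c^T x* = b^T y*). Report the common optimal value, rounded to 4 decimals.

The standard primal-dual pair for 'max c^T x s.t. A x <= b, x >= 0' is:
  Dual:  min b^T y  s.t.  A^T y >= c,  y >= 0.

So the dual LP is:
  minimize  9y1 + 11y2 + 14y3
  subject to:
    y1 + 2y3 >= 6
    y2 + 4y3 >= 6
    y1, y2, y3 >= 0

Solving the primal: x* = (7, 0).
  primal value c^T x* = 42.
Solving the dual: y* = (0, 0, 3).
  dual value b^T y* = 42.
Strong duality: c^T x* = b^T y*. Confirmed.

42


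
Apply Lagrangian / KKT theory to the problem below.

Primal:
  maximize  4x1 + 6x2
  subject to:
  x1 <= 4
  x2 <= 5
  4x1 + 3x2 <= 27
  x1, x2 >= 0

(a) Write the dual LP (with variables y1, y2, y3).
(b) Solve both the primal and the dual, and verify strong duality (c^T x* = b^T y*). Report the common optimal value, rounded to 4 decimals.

The standard primal-dual pair for 'max c^T x s.t. A x <= b, x >= 0' is:
  Dual:  min b^T y  s.t.  A^T y >= c,  y >= 0.

So the dual LP is:
  minimize  4y1 + 5y2 + 27y3
  subject to:
    y1 + 4y3 >= 4
    y2 + 3y3 >= 6
    y1, y2, y3 >= 0

Solving the primal: x* = (3, 5).
  primal value c^T x* = 42.
Solving the dual: y* = (0, 3, 1).
  dual value b^T y* = 42.
Strong duality: c^T x* = b^T y*. Confirmed.

42


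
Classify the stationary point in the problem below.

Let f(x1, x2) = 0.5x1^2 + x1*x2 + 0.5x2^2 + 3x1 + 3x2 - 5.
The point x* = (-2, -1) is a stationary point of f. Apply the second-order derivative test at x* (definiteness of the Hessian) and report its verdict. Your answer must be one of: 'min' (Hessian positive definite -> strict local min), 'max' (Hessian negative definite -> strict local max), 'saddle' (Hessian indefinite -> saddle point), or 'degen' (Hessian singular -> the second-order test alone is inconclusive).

Compute the Hessian H = grad^2 f:
  H = [[1, 1], [1, 1]]
Verify stationarity: grad f(x*) = H x* + g = (0, 0).
Eigenvalues of H: 0, 2.
H has a zero eigenvalue (singular; positive semidefinite but not definite), so H is neither positive definite, negative definite, nor indefinite. The second-order test alone is inconclusive -> degen.
(Indeed, f is constant along the null direction of H through x*, so x* is not a strict local extremum.)

degen


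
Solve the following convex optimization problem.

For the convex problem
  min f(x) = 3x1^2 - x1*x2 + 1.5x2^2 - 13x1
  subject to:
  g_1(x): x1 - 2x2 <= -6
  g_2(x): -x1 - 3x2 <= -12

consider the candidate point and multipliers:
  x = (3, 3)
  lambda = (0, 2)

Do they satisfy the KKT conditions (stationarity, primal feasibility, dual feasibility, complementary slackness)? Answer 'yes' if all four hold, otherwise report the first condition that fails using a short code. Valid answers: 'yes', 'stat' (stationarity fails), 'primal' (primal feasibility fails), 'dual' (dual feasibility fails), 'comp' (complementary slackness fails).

Gradient of f: grad f(x) = Q x + c = (2, 6)
Constraint values g_i(x) = a_i^T x - b_i:
  g_1((3, 3)) = 3
  g_2((3, 3)) = 0
Stationarity residual: grad f(x) + sum_i lambda_i a_i = (0, 0)
  -> stationarity OK
Primal feasibility (all g_i <= 0): FAILS
Dual feasibility (all lambda_i >= 0): OK
Complementary slackness (lambda_i * g_i(x) = 0 for all i): OK

Verdict: the first failing condition is primal_feasibility -> primal.

primal


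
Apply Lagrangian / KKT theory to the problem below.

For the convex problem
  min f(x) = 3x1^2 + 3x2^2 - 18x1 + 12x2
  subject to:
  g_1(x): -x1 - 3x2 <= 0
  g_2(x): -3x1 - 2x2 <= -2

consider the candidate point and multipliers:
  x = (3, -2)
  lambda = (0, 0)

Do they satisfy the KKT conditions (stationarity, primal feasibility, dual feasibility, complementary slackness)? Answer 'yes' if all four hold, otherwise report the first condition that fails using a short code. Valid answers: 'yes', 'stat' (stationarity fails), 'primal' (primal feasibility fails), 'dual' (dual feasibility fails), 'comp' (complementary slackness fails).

Gradient of f: grad f(x) = Q x + c = (0, 0)
Constraint values g_i(x) = a_i^T x - b_i:
  g_1((3, -2)) = 3
  g_2((3, -2)) = -3
Stationarity residual: grad f(x) + sum_i lambda_i a_i = (0, 0)
  -> stationarity OK
Primal feasibility (all g_i <= 0): FAILS
Dual feasibility (all lambda_i >= 0): OK
Complementary slackness (lambda_i * g_i(x) = 0 for all i): OK

Verdict: the first failing condition is primal_feasibility -> primal.

primal


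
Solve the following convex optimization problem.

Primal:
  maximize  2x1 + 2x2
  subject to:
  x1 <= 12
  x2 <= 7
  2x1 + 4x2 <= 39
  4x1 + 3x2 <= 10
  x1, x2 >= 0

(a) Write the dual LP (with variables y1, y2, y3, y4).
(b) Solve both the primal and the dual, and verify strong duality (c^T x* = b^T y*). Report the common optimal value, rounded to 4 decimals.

The standard primal-dual pair for 'max c^T x s.t. A x <= b, x >= 0' is:
  Dual:  min b^T y  s.t.  A^T y >= c,  y >= 0.

So the dual LP is:
  minimize  12y1 + 7y2 + 39y3 + 10y4
  subject to:
    y1 + 2y3 + 4y4 >= 2
    y2 + 4y3 + 3y4 >= 2
    y1, y2, y3, y4 >= 0

Solving the primal: x* = (0, 3.3333).
  primal value c^T x* = 6.6667.
Solving the dual: y* = (0, 0, 0, 0.6667).
  dual value b^T y* = 6.6667.
Strong duality: c^T x* = b^T y*. Confirmed.

6.6667


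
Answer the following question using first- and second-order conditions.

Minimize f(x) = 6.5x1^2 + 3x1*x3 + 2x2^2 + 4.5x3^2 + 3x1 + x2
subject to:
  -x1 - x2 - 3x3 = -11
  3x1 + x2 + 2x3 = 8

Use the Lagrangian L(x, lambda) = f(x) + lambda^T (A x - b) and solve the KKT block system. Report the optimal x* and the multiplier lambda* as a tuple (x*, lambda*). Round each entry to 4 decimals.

Form the Lagrangian:
  L(x, lambda) = (1/2) x^T Q x + c^T x + lambda^T (A x - b)
Stationarity (grad_x L = 0): Q x + c + A^T lambda = 0.
Primal feasibility: A x = b.

This gives the KKT block system:
  [ Q   A^T ] [ x     ]   [-c ]
  [ A    0  ] [ lambda ] = [ b ]

Solving the linear system:
  x*      = (-0.0117, 2.0817, 2.9767)
  lambda* = (8.1012, -1.2257)
  f(x*)   = 50.4825

x* = (-0.0117, 2.0817, 2.9767), lambda* = (8.1012, -1.2257)


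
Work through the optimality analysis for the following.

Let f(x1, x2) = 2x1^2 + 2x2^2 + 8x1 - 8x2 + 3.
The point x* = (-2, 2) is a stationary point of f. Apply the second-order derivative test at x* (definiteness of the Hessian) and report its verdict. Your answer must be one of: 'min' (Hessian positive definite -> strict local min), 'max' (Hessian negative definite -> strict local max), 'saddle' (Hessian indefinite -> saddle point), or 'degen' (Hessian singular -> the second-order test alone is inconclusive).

Compute the Hessian H = grad^2 f:
  H = [[4, 0], [0, 4]]
Verify stationarity: grad f(x*) = H x* + g = (0, 0).
Eigenvalues of H: 4, 4.
Both eigenvalues > 0, so H is positive definite -> x* is a strict local min.

min


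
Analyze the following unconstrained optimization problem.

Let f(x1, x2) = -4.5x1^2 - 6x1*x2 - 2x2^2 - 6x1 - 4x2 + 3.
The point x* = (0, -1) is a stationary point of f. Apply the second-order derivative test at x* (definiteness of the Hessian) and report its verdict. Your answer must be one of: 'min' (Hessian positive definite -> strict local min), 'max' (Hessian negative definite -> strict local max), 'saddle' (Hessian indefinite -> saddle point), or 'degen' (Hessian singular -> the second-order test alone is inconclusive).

Compute the Hessian H = grad^2 f:
  H = [[-9, -6], [-6, -4]]
Verify stationarity: grad f(x*) = H x* + g = (0, 0).
Eigenvalues of H: -13, 0.
H has a zero eigenvalue (singular; negative semidefinite but not definite), so H is neither positive definite, negative definite, nor indefinite. The second-order test alone is inconclusive -> degen.
(Indeed, f is constant along the null direction of H through x*, so x* is not a strict local extremum.)

degen


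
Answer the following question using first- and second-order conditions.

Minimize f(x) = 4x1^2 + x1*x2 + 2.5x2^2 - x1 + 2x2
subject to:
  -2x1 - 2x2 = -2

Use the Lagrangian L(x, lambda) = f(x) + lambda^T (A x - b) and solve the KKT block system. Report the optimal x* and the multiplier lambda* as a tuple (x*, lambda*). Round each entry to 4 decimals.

Form the Lagrangian:
  L(x, lambda) = (1/2) x^T Q x + c^T x + lambda^T (A x - b)
Stationarity (grad_x L = 0): Q x + c + A^T lambda = 0.
Primal feasibility: A x = b.

This gives the KKT block system:
  [ Q   A^T ] [ x     ]   [-c ]
  [ A    0  ] [ lambda ] = [ b ]

Solving the linear system:
  x*      = (0.6364, 0.3636)
  lambda* = (2.2273)
  f(x*)   = 2.2727

x* = (0.6364, 0.3636), lambda* = (2.2273)


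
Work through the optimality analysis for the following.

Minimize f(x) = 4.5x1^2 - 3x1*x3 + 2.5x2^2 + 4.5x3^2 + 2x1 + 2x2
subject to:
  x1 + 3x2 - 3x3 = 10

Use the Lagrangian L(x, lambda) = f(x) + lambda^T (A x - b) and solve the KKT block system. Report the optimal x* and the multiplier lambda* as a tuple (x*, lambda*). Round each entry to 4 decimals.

Form the Lagrangian:
  L(x, lambda) = (1/2) x^T Q x + c^T x + lambda^T (A x - b)
Stationarity (grad_x L = 0): Q x + c + A^T lambda = 0.
Primal feasibility: A x = b.

This gives the KKT block system:
  [ Q   A^T ] [ x     ]   [-c ]
  [ A    0  ] [ lambda ] = [ b ]

Solving the linear system:
  x*      = (-0.25, 2, -1.4167)
  lambda* = (-4)
  f(x*)   = 21.75

x* = (-0.25, 2, -1.4167), lambda* = (-4)


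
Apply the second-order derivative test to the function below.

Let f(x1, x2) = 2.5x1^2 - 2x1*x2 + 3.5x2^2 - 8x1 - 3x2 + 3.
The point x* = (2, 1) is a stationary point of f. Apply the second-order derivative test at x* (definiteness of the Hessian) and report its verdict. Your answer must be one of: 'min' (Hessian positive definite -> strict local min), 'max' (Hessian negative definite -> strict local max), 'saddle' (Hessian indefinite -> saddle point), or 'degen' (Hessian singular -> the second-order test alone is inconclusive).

Compute the Hessian H = grad^2 f:
  H = [[5, -2], [-2, 7]]
Verify stationarity: grad f(x*) = H x* + g = (0, 0).
Eigenvalues of H: 3.7639, 8.2361.
Both eigenvalues > 0, so H is positive definite -> x* is a strict local min.

min


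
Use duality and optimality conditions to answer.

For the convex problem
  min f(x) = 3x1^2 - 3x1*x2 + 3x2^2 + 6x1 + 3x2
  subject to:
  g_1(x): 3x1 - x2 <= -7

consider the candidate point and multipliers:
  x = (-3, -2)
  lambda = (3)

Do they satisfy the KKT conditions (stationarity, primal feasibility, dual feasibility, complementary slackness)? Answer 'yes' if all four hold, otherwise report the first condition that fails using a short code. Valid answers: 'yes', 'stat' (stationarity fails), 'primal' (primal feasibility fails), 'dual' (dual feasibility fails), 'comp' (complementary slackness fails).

Gradient of f: grad f(x) = Q x + c = (-6, 0)
Constraint values g_i(x) = a_i^T x - b_i:
  g_1((-3, -2)) = 0
Stationarity residual: grad f(x) + sum_i lambda_i a_i = (3, -3)
  -> stationarity FAILS
Primal feasibility (all g_i <= 0): OK
Dual feasibility (all lambda_i >= 0): OK
Complementary slackness (lambda_i * g_i(x) = 0 for all i): OK

Verdict: the first failing condition is stationarity -> stat.

stat


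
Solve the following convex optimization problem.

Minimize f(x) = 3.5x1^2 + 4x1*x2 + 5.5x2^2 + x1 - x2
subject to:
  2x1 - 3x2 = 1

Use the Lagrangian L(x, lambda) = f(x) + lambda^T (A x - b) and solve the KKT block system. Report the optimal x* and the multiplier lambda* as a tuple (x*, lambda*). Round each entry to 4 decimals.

Form the Lagrangian:
  L(x, lambda) = (1/2) x^T Q x + c^T x + lambda^T (A x - b)
Stationarity (grad_x L = 0): Q x + c + A^T lambda = 0.
Primal feasibility: A x = b.

This gives the KKT block system:
  [ Q   A^T ] [ x     ]   [-c ]
  [ A    0  ] [ lambda ] = [ b ]

Solving the linear system:
  x*      = (0.2, -0.2)
  lambda* = (-0.8)
  f(x*)   = 0.6

x* = (0.2, -0.2), lambda* = (-0.8)


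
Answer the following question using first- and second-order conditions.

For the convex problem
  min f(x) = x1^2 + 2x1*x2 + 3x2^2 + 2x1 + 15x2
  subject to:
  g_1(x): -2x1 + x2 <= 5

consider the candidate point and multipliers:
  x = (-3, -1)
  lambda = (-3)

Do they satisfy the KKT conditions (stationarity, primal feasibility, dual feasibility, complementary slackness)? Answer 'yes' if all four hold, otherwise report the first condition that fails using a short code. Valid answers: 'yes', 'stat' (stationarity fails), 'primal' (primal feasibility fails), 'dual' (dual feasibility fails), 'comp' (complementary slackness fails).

Gradient of f: grad f(x) = Q x + c = (-6, 3)
Constraint values g_i(x) = a_i^T x - b_i:
  g_1((-3, -1)) = 0
Stationarity residual: grad f(x) + sum_i lambda_i a_i = (0, 0)
  -> stationarity OK
Primal feasibility (all g_i <= 0): OK
Dual feasibility (all lambda_i >= 0): FAILS
Complementary slackness (lambda_i * g_i(x) = 0 for all i): OK

Verdict: the first failing condition is dual_feasibility -> dual.

dual


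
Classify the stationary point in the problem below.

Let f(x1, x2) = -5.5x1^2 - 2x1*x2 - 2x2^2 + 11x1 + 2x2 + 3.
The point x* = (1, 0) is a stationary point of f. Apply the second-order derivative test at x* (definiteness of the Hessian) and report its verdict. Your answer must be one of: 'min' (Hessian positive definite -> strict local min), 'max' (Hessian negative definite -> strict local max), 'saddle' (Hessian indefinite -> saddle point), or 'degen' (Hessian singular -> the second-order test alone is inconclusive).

Compute the Hessian H = grad^2 f:
  H = [[-11, -2], [-2, -4]]
Verify stationarity: grad f(x*) = H x* + g = (0, 0).
Eigenvalues of H: -11.5311, -3.4689.
Both eigenvalues < 0, so H is negative definite -> x* is a strict local max.

max


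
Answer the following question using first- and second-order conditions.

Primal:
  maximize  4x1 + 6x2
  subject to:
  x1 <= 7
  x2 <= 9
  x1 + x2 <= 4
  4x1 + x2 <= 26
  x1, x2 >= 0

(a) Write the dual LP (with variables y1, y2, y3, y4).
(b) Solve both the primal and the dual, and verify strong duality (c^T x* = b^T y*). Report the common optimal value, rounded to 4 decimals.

The standard primal-dual pair for 'max c^T x s.t. A x <= b, x >= 0' is:
  Dual:  min b^T y  s.t.  A^T y >= c,  y >= 0.

So the dual LP is:
  minimize  7y1 + 9y2 + 4y3 + 26y4
  subject to:
    y1 + y3 + 4y4 >= 4
    y2 + y3 + y4 >= 6
    y1, y2, y3, y4 >= 0

Solving the primal: x* = (0, 4).
  primal value c^T x* = 24.
Solving the dual: y* = (0, 0, 6, 0).
  dual value b^T y* = 24.
Strong duality: c^T x* = b^T y*. Confirmed.

24


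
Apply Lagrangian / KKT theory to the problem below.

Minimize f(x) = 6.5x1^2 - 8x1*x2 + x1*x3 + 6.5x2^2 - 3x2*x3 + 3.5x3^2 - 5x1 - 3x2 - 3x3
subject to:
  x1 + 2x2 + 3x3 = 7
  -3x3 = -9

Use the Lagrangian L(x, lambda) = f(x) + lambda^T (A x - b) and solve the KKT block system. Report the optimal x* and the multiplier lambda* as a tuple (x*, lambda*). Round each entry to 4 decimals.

Form the Lagrangian:
  L(x, lambda) = (1/2) x^T Q x + c^T x + lambda^T (A x - b)
Stationarity (grad_x L = 0): Q x + c + A^T lambda = 0.
Primal feasibility: A x = b.

This gives the KKT block system:
  [ Q   A^T ] [ x     ]   [-c ]
  [ A    0  ] [ lambda ] = [ b ]

Solving the linear system:
  x*      = (-0.7629, -0.6186, 3)
  lambda* = (6.9691, 13.3333)
  f(x*)   = 33.9433

x* = (-0.7629, -0.6186, 3), lambda* = (6.9691, 13.3333)


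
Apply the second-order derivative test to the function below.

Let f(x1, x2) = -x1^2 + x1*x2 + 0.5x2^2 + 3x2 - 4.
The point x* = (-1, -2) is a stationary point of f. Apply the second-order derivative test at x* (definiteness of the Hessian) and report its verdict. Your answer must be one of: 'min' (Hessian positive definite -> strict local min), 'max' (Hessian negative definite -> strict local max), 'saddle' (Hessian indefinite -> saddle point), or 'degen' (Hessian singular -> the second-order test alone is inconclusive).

Compute the Hessian H = grad^2 f:
  H = [[-2, 1], [1, 1]]
Verify stationarity: grad f(x*) = H x* + g = (0, 0).
Eigenvalues of H: -2.3028, 1.3028.
Eigenvalues have mixed signs, so H is indefinite -> x* is a saddle point.

saddle


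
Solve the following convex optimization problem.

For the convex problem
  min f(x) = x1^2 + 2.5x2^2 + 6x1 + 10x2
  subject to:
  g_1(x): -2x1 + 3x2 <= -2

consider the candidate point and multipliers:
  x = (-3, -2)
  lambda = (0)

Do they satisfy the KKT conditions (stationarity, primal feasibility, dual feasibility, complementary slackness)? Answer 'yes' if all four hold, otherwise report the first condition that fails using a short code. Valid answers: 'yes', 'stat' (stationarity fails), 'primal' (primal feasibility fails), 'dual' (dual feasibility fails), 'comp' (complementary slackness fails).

Gradient of f: grad f(x) = Q x + c = (0, 0)
Constraint values g_i(x) = a_i^T x - b_i:
  g_1((-3, -2)) = 2
Stationarity residual: grad f(x) + sum_i lambda_i a_i = (0, 0)
  -> stationarity OK
Primal feasibility (all g_i <= 0): FAILS
Dual feasibility (all lambda_i >= 0): OK
Complementary slackness (lambda_i * g_i(x) = 0 for all i): OK

Verdict: the first failing condition is primal_feasibility -> primal.

primal


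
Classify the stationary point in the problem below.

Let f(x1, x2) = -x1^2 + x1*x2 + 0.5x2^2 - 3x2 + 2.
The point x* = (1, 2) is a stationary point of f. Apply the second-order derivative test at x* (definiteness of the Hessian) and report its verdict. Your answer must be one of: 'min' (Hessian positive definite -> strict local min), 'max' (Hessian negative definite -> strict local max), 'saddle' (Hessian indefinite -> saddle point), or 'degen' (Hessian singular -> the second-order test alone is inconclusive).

Compute the Hessian H = grad^2 f:
  H = [[-2, 1], [1, 1]]
Verify stationarity: grad f(x*) = H x* + g = (0, 0).
Eigenvalues of H: -2.3028, 1.3028.
Eigenvalues have mixed signs, so H is indefinite -> x* is a saddle point.

saddle


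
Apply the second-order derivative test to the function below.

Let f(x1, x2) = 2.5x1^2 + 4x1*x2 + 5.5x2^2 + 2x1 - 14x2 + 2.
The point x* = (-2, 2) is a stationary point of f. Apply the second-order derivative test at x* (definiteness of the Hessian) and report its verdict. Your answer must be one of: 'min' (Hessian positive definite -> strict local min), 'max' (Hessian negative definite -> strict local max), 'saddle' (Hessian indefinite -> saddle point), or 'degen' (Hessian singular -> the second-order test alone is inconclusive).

Compute the Hessian H = grad^2 f:
  H = [[5, 4], [4, 11]]
Verify stationarity: grad f(x*) = H x* + g = (0, 0).
Eigenvalues of H: 3, 13.
Both eigenvalues > 0, so H is positive definite -> x* is a strict local min.

min


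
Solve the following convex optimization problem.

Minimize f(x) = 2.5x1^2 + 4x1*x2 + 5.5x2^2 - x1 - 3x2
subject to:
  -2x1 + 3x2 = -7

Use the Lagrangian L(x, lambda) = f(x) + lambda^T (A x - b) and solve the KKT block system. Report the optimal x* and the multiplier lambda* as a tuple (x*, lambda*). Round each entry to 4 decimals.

Form the Lagrangian:
  L(x, lambda) = (1/2) x^T Q x + c^T x + lambda^T (A x - b)
Stationarity (grad_x L = 0): Q x + c + A^T lambda = 0.
Primal feasibility: A x = b.

This gives the KKT block system:
  [ Q   A^T ] [ x     ]   [-c ]
  [ A    0  ] [ lambda ] = [ b ]

Solving the linear system:
  x*      = (1.9343, -1.0438)
  lambda* = (2.2482)
  f(x*)   = 8.4672

x* = (1.9343, -1.0438), lambda* = (2.2482)


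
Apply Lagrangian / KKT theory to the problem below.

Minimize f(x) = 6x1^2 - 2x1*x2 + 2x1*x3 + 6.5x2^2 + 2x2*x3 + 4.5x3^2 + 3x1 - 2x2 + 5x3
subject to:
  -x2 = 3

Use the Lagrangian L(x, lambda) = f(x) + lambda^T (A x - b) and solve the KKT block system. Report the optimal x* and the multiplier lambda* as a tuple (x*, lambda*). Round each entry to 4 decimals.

Form the Lagrangian:
  L(x, lambda) = (1/2) x^T Q x + c^T x + lambda^T (A x - b)
Stationarity (grad_x L = 0): Q x + c + A^T lambda = 0.
Primal feasibility: A x = b.

This gives the KKT block system:
  [ Q   A^T ] [ x     ]   [-c ]
  [ A    0  ] [ lambda ] = [ b ]

Solving the linear system:
  x*      = (-0.7981, -3, 0.2885)
  lambda* = (-38.8269)
  f(x*)   = 60.7644

x* = (-0.7981, -3, 0.2885), lambda* = (-38.8269)
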